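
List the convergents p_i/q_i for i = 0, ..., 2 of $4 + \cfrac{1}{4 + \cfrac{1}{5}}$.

Using the convergent recurrence p_i = a_i*p_{i-1} + p_{i-2}, q_i = a_i*q_{i-1} + q_{i-2} with p_{-2}=0, p_{-1}=1, q_{-2}=1, q_{-1}=0:
  i=0: a_0=4, p_0 = 4*1 + 0 = 4, q_0 = 4*0 + 1 = 1.
  i=1: a_1=4, p_1 = 4*4 + 1 = 17, q_1 = 4*1 + 0 = 4.
  i=2: a_2=5, p_2 = 5*17 + 4 = 89, q_2 = 5*4 + 1 = 21.

4/1, 17/4, 89/21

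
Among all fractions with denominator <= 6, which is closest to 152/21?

Expand x = 152/21 as a continued fraction with the Euclidean algorithm:
  152 = 7*21 + 5, so a_0 = 7.
  21 = 4*5 + 1, so a_1 = 4.
  5 = 5*1 + 0, so a_2 = 5.
so x = [7; 4, 5].
Convergents (p_i = a_i*p_{i-1} + p_{i-2}, q_i = a_i*q_{i-1} + q_{i-2} with p_{-2}=0, p_{-1}=1, q_{-2}=1, q_{-1}=0), until the denominator exceeds 6:
  i=0: a_0=7, p_0 = 7*1 + 0 = 7, q_0 = 7*0 + 1 = 1.
  i=1: a_1=4, p_1 = 4*7 + 1 = 29, q_1 = 4*1 + 0 = 4.
  i=2: a_2=5, p_2 = 5*29 + 7 = 152, q_2 = 5*4 + 1 = 21.
q_2 = 21 > 6, so the last convergent with denominator <= 6 is p_1/q_1 = 29/4.
The closest fraction with denominator <= 6 is either p_1/q_1 or the intermediate fraction (k*p_1 + p_0)/(k*q_1 + q_0) with the largest k >= 1 whose denominator stays <= 6; these approach x as k grows, and every other convergent or intermediate fraction in range is farther away.
Largest k: floor((6 - q_0)/q_1) = floor((6 - 1)/4) = 1.
That gives (1*29 + 7)/(1*4 + 1) = 36/5.
Compare the errors: |x - 29/4| = |152*4 - 29*21|/(21*4) = 1/84, and |x - 36/5| = |152*5 - 36*21|/(21*5) = 4/105.
Cross-multiplying, 1*105 = 105 < 336 = 4*84, so 1/84 is smaller: the convergent 29/4 is closer to x than 36/5.

29/4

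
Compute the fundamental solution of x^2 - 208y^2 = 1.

(x, y) = (649, 45)

First expand sqrt(208) as a continued fraction. With x_i = (sqrt(208) + m_i)/d_i and (m_0, d_0) = (0, 1): a_0 = floor(sqrt(208)) = 14, since 14^2 = 196 <= 208 < 225 = 15^2.
Iterate m_{i+1} = d_i*a_i - m_i, d_{i+1} = (208 - m_{i+1}^2)/d_i, a_{i+1} = floor((a_0 + m_{i+1})/d_{i+1}):
  m_1 = 1*14 - 0 = 14, d_1 = (208 - 14^2)/1 = 12/1 = 12, a_1 = floor((14 + 14)/12) = 2.
  m_2 = 12*2 - 14 = 10, d_2 = (208 - 10^2)/12 = 108/12 = 9, a_2 = floor((14 + 10)/9) = 2.
  m_3 = 9*2 - 10 = 8, d_3 = (208 - 8^2)/9 = 144/9 = 16, a_3 = floor((14 + 8)/16) = 1.
  m_4 = 16*1 - 8 = 8, d_4 = (208 - 8^2)/16 = 144/16 = 9, a_4 = floor((14 + 8)/9) = 2.
  m_5 = 9*2 - 8 = 10, d_5 = (208 - 10^2)/9 = 108/9 = 12, a_5 = floor((14 + 10)/12) = 2.
  m_6 = 12*2 - 10 = 14, d_6 = (208 - 14^2)/12 = 12/12 = 1, a_6 = floor((14 + 14)/1) = 28.
  m_7 = 1*28 - 14 = 14, d_7 = (208 - 14^2)/1 = 12/1 = 12: (m_7, d_7) = (m_1, d_1) = (14, 12), so from here the quotients repeat a_1, ..., a_6; the period length is 6.
So sqrt(208) = [14; (2, 2, 1, 2, 2, 28)] with period length k = 6.
k is even, so the fundamental solution of x^2 - 208y^2 = 1 is (p_{k-1}, q_{k-1}) = (p_5, q_5); compute convergents through index 5.
Convergents (p_i = a_i*p_{i-1} + p_{i-2}, q_i = a_i*q_{i-1} + q_{i-2} with p_{-2}=0, p_{-1}=1, q_{-2}=1, q_{-1}=0):
  i=0: a_0=14, p_0 = 14*1 + 0 = 14, q_0 = 14*0 + 1 = 1.
  i=1: a_1=2, p_1 = 2*14 + 1 = 29, q_1 = 2*1 + 0 = 2.
  i=2: a_2=2, p_2 = 2*29 + 14 = 72, q_2 = 2*2 + 1 = 5.
  i=3: a_3=1, p_3 = 1*72 + 29 = 101, q_3 = 1*5 + 2 = 7.
  i=4: a_4=2, p_4 = 2*101 + 72 = 274, q_4 = 2*7 + 5 = 19.
  i=5: a_5=2, p_5 = 2*274 + 101 = 649, q_5 = 2*19 + 7 = 45.
Check: 649^2 - 208*45^2 = 421201 - 421200 = 1, so (x, y) = (649, 45) solves the equation, and by the theorem it is the least positive solution.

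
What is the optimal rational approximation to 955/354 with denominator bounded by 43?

Expand x = 955/354 as a continued fraction with the Euclidean algorithm:
  955 = 2*354 + 247, so a_0 = 2.
  354 = 1*247 + 107, so a_1 = 1.
  247 = 2*107 + 33, so a_2 = 2.
  107 = 3*33 + 8, so a_3 = 3.
  33 = 4*8 + 1, so a_4 = 4.
  8 = 8*1 + 0, so a_5 = 8.
so x = [2; 1, 2, 3, 4, 8].
Convergents (p_i = a_i*p_{i-1} + p_{i-2}, q_i = a_i*q_{i-1} + q_{i-2} with p_{-2}=0, p_{-1}=1, q_{-2}=1, q_{-1}=0), until the denominator exceeds 43:
  i=0: a_0=2, p_0 = 2*1 + 0 = 2, q_0 = 2*0 + 1 = 1.
  i=1: a_1=1, p_1 = 1*2 + 1 = 3, q_1 = 1*1 + 0 = 1.
  i=2: a_2=2, p_2 = 2*3 + 2 = 8, q_2 = 2*1 + 1 = 3.
  i=3: a_3=3, p_3 = 3*8 + 3 = 27, q_3 = 3*3 + 1 = 10.
  i=4: a_4=4, p_4 = 4*27 + 8 = 116, q_4 = 4*10 + 3 = 43.
  i=5: a_5=8, p_5 = 8*116 + 27 = 955, q_5 = 8*43 + 10 = 354.
q_5 = 354 > 43, so the last convergent with denominator <= 43 is p_4/q_4 = 116/43.
The closest fraction with denominator <= 43 is either p_4/q_4 or the intermediate fraction (k*p_4 + p_3)/(k*q_4 + q_3) with the largest k >= 1 whose denominator stays <= 43; these approach x as k grows, and every other convergent or intermediate fraction in range is farther away.
Largest k: floor((43 - q_3)/q_4) = floor((43 - 10)/43) = 0.
Since k = 0, no intermediate fraction beyond p_4/q_4 has denominator <= 43, so the convergent 116/43 is the closest (its error is |955*43 - 116*354|/(354*43) = 1/15222).

116/43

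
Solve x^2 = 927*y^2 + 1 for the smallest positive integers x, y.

(x, y) = (227528, 7473)

First expand sqrt(927) as a continued fraction. With x_i = (sqrt(927) + m_i)/d_i and (m_0, d_0) = (0, 1): a_0 = floor(sqrt(927)) = 30, since 30^2 = 900 <= 927 < 961 = 31^2.
Iterate m_{i+1} = d_i*a_i - m_i, d_{i+1} = (927 - m_{i+1}^2)/d_i, a_{i+1} = floor((a_0 + m_{i+1})/d_{i+1}):
  m_1 = 1*30 - 0 = 30, d_1 = (927 - 30^2)/1 = 27/1 = 27, a_1 = floor((30 + 30)/27) = 2.
  m_2 = 27*2 - 30 = 24, d_2 = (927 - 24^2)/27 = 351/27 = 13, a_2 = floor((30 + 24)/13) = 4.
  m_3 = 13*4 - 24 = 28, d_3 = (927 - 28^2)/13 = 143/13 = 11, a_3 = floor((30 + 28)/11) = 5.
  m_4 = 11*5 - 28 = 27, d_4 = (927 - 27^2)/11 = 198/11 = 18, a_4 = floor((30 + 27)/18) = 3.
  m_5 = 18*3 - 27 = 27, d_5 = (927 - 27^2)/18 = 198/18 = 11, a_5 = floor((30 + 27)/11) = 5.
  m_6 = 11*5 - 27 = 28, d_6 = (927 - 28^2)/11 = 143/11 = 13, a_6 = floor((30 + 28)/13) = 4.
  m_7 = 13*4 - 28 = 24, d_7 = (927 - 24^2)/13 = 351/13 = 27, a_7 = floor((30 + 24)/27) = 2.
  m_8 = 27*2 - 24 = 30, d_8 = (927 - 30^2)/27 = 27/27 = 1, a_8 = floor((30 + 30)/1) = 60.
  m_9 = 1*60 - 30 = 30, d_9 = (927 - 30^2)/1 = 27/1 = 27: (m_9, d_9) = (m_1, d_1) = (30, 27), so from here the quotients repeat a_1, ..., a_8; the period length is 8.
So sqrt(927) = [30; (2, 4, 5, 3, 5, 4, 2, 60)] with period length k = 8.
k is even, so the fundamental solution of x^2 - 927y^2 = 1 is (p_{k-1}, q_{k-1}) = (p_7, q_7); compute convergents through index 7.
Convergents (p_i = a_i*p_{i-1} + p_{i-2}, q_i = a_i*q_{i-1} + q_{i-2} with p_{-2}=0, p_{-1}=1, q_{-2}=1, q_{-1}=0):
  i=0: a_0=30, p_0 = 30*1 + 0 = 30, q_0 = 30*0 + 1 = 1.
  i=1: a_1=2, p_1 = 2*30 + 1 = 61, q_1 = 2*1 + 0 = 2.
  i=2: a_2=4, p_2 = 4*61 + 30 = 274, q_2 = 4*2 + 1 = 9.
  i=3: a_3=5, p_3 = 5*274 + 61 = 1431, q_3 = 5*9 + 2 = 47.
  i=4: a_4=3, p_4 = 3*1431 + 274 = 4567, q_4 = 3*47 + 9 = 150.
  i=5: a_5=5, p_5 = 5*4567 + 1431 = 24266, q_5 = 5*150 + 47 = 797.
  i=6: a_6=4, p_6 = 4*24266 + 4567 = 101631, q_6 = 4*797 + 150 = 3338.
  i=7: a_7=2, p_7 = 2*101631 + 24266 = 227528, q_7 = 2*3338 + 797 = 7473.
Check: 227528^2 - 927*7473^2 = 51768990784 - 51768990783 = 1, so (x, y) = (227528, 7473) solves the equation, and by the theorem it is the least positive solution.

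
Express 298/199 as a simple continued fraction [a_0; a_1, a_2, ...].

Run the Euclidean algorithm on 298 and 199; the successive quotients are the partial quotients a_0, a_1, ... (each step inverts the fractional part left over by the previous one):
  298 = 1*199 + 99, so a_0 = 1.
  199 = 2*99 + 1, so a_1 = 2.
  99 = 99*1 + 0, so a_2 = 99.
The remainder reaches 0 after 3 divisions, so the expansion has 3 partial quotients, read off in order.

[1; 2, 99]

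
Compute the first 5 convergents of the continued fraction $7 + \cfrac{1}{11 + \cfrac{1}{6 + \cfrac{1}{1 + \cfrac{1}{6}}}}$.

7/1, 78/11, 475/67, 553/78, 3793/535

Using the convergent recurrence p_i = a_i*p_{i-1} + p_{i-2}, q_i = a_i*q_{i-1} + q_{i-2} with p_{-2}=0, p_{-1}=1, q_{-2}=1, q_{-1}=0:
  i=0: a_0=7, p_0 = 7*1 + 0 = 7, q_0 = 7*0 + 1 = 1.
  i=1: a_1=11, p_1 = 11*7 + 1 = 78, q_1 = 11*1 + 0 = 11.
  i=2: a_2=6, p_2 = 6*78 + 7 = 475, q_2 = 6*11 + 1 = 67.
  i=3: a_3=1, p_3 = 1*475 + 78 = 553, q_3 = 1*67 + 11 = 78.
  i=4: a_4=6, p_4 = 6*553 + 475 = 3793, q_4 = 6*78 + 67 = 535.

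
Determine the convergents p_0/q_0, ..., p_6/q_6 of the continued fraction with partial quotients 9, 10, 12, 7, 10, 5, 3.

Using the convergent recurrence p_i = a_i*p_{i-1} + p_{i-2}, q_i = a_i*q_{i-1} + q_{i-2} with p_{-2}=0, p_{-1}=1, q_{-2}=1, q_{-1}=0:
  i=0: a_0=9, p_0 = 9*1 + 0 = 9, q_0 = 9*0 + 1 = 1.
  i=1: a_1=10, p_1 = 10*9 + 1 = 91, q_1 = 10*1 + 0 = 10.
  i=2: a_2=12, p_2 = 12*91 + 9 = 1101, q_2 = 12*10 + 1 = 121.
  i=3: a_3=7, p_3 = 7*1101 + 91 = 7798, q_3 = 7*121 + 10 = 857.
  i=4: a_4=10, p_4 = 10*7798 + 1101 = 79081, q_4 = 10*857 + 121 = 8691.
  i=5: a_5=5, p_5 = 5*79081 + 7798 = 403203, q_5 = 5*8691 + 857 = 44312.
  i=6: a_6=3, p_6 = 3*403203 + 79081 = 1288690, q_6 = 3*44312 + 8691 = 141627.

9/1, 91/10, 1101/121, 7798/857, 79081/8691, 403203/44312, 1288690/141627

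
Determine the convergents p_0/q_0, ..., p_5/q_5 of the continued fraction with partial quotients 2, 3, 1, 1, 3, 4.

Using the convergent recurrence p_i = a_i*p_{i-1} + p_{i-2}, q_i = a_i*q_{i-1} + q_{i-2} with p_{-2}=0, p_{-1}=1, q_{-2}=1, q_{-1}=0:
  i=0: a_0=2, p_0 = 2*1 + 0 = 2, q_0 = 2*0 + 1 = 1.
  i=1: a_1=3, p_1 = 3*2 + 1 = 7, q_1 = 3*1 + 0 = 3.
  i=2: a_2=1, p_2 = 1*7 + 2 = 9, q_2 = 1*3 + 1 = 4.
  i=3: a_3=1, p_3 = 1*9 + 7 = 16, q_3 = 1*4 + 3 = 7.
  i=4: a_4=3, p_4 = 3*16 + 9 = 57, q_4 = 3*7 + 4 = 25.
  i=5: a_5=4, p_5 = 4*57 + 16 = 244, q_5 = 4*25 + 7 = 107.

2/1, 7/3, 9/4, 16/7, 57/25, 244/107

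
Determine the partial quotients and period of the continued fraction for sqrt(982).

[31; (2, 1, 30, 1, 2, 62)]

Write x_i = (sqrt(982) + m_i)/d_i with (m_0, d_0) = (0, 1). a_0 = floor(sqrt(982)) = 31, since 31^2 = 961 <= 982 < 1024 = 32^2.
Iterate m_{i+1} = d_i*a_i - m_i, d_{i+1} = (982 - m_{i+1}^2)/d_i, a_{i+1} = floor((a_0 + m_{i+1})/d_{i+1}):
  m_1 = 1*31 - 0 = 31, d_1 = (982 - 31^2)/1 = 21/1 = 21, a_1 = floor((31 + 31)/21) = 2.
  m_2 = 21*2 - 31 = 11, d_2 = (982 - 11^2)/21 = 861/21 = 41, a_2 = floor((31 + 11)/41) = 1.
  m_3 = 41*1 - 11 = 30, d_3 = (982 - 30^2)/41 = 82/41 = 2, a_3 = floor((31 + 30)/2) = 30.
  m_4 = 2*30 - 30 = 30, d_4 = (982 - 30^2)/2 = 82/2 = 41, a_4 = floor((31 + 30)/41) = 1.
  m_5 = 41*1 - 30 = 11, d_5 = (982 - 11^2)/41 = 861/41 = 21, a_5 = floor((31 + 11)/21) = 2.
  m_6 = 21*2 - 11 = 31, d_6 = (982 - 31^2)/21 = 21/21 = 1, a_6 = floor((31 + 31)/1) = 62.
  m_7 = 1*62 - 31 = 31, d_7 = (982 - 31^2)/1 = 21/1 = 21: (m_7, d_7) = (m_1, d_1) = (31, 21), so from here the quotients repeat a_1, ..., a_6; the period length is 6.
Hence the expansion of sqrt(982) is a_0 = 31 followed by the repeating block 2, 1, 30, 1, 2, 62 (period 6).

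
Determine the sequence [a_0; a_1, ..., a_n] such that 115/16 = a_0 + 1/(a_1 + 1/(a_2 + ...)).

Run the Euclidean algorithm on 115 and 16; the successive quotients are the partial quotients a_0, a_1, ... (each step inverts the fractional part left over by the previous one):
  115 = 7*16 + 3, so a_0 = 7.
  16 = 5*3 + 1, so a_1 = 5.
  3 = 3*1 + 0, so a_2 = 3.
The remainder reaches 0 after 3 divisions, so the expansion has 3 partial quotients, read off in order.

[7; 5, 3]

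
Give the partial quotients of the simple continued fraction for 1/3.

Run the Euclidean algorithm on 1 and 3; the successive quotients are the partial quotients a_0, a_1, ... (each step inverts the fractional part left over by the previous one):
  1 = 0*3 + 1, so a_0 = 0.
  3 = 3*1 + 0, so a_1 = 3.
The remainder reaches 0 after 2 divisions, so the expansion has 2 partial quotients, read off in order.

[0; 3]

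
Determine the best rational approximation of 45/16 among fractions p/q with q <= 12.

31/11

Expand x = 45/16 as a continued fraction with the Euclidean algorithm:
  45 = 2*16 + 13, so a_0 = 2.
  16 = 1*13 + 3, so a_1 = 1.
  13 = 4*3 + 1, so a_2 = 4.
  3 = 3*1 + 0, so a_3 = 3.
so x = [2; 1, 4, 3].
Convergents (p_i = a_i*p_{i-1} + p_{i-2}, q_i = a_i*q_{i-1} + q_{i-2} with p_{-2}=0, p_{-1}=1, q_{-2}=1, q_{-1}=0), until the denominator exceeds 12:
  i=0: a_0=2, p_0 = 2*1 + 0 = 2, q_0 = 2*0 + 1 = 1.
  i=1: a_1=1, p_1 = 1*2 + 1 = 3, q_1 = 1*1 + 0 = 1.
  i=2: a_2=4, p_2 = 4*3 + 2 = 14, q_2 = 4*1 + 1 = 5.
  i=3: a_3=3, p_3 = 3*14 + 3 = 45, q_3 = 3*5 + 1 = 16.
q_3 = 16 > 12, so the last convergent with denominator <= 12 is p_2/q_2 = 14/5.
The closest fraction with denominator <= 12 is either p_2/q_2 or the intermediate fraction (k*p_2 + p_1)/(k*q_2 + q_1) with the largest k >= 1 whose denominator stays <= 12; these approach x as k grows, and every other convergent or intermediate fraction in range is farther away.
Largest k: floor((12 - q_1)/q_2) = floor((12 - 1)/5) = 2.
That gives (2*14 + 3)/(2*5 + 1) = 31/11.
Compare the errors: |x - 14/5| = |45*5 - 14*16|/(16*5) = 1/80, and |x - 31/11| = |45*11 - 31*16|/(16*11) = 1/176.
Cross-multiplying, 1*80 = 80 < 176 = 1*176, so 1/176 is smaller: the intermediate fraction 31/11 is closer to x than 14/5.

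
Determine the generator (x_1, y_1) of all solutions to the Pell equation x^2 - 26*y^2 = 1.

(x, y) = (51, 10)

First expand sqrt(26) as a continued fraction. With x_i = (sqrt(26) + m_i)/d_i and (m_0, d_0) = (0, 1): a_0 = floor(sqrt(26)) = 5, since 5^2 = 25 <= 26 < 36 = 6^2.
Iterate m_{i+1} = d_i*a_i - m_i, d_{i+1} = (26 - m_{i+1}^2)/d_i, a_{i+1} = floor((a_0 + m_{i+1})/d_{i+1}):
  m_1 = 1*5 - 0 = 5, d_1 = (26 - 5^2)/1 = 1/1 = 1, a_1 = floor((5 + 5)/1) = 10.
  m_2 = 1*10 - 5 = 5, d_2 = (26 - 5^2)/1 = 1/1 = 1: (m_2, d_2) = (m_1, d_1) = (5, 1), so from here the quotient a_1 repeats; the period length is 1.
So sqrt(26) = [5; (10)] with period length k = 1.
k is odd, so (p_{k-1}, q_{k-1}) only solves x^2 - 26y^2 = -1 and the fundamental solution of x^2 - 26y^2 = 1 is (p_{2k-1}, q_{2k-1}) = (p_1, q_1); compute convergents through index 1, running through the period twice.
Convergents (p_i = a_i*p_{i-1} + p_{i-2}, q_i = a_i*q_{i-1} + q_{i-2} with p_{-2}=0, p_{-1}=1, q_{-2}=1, q_{-1}=0):
  i=0: a_0=5, p_0 = 5*1 + 0 = 5, q_0 = 5*0 + 1 = 1.
  i=1: a_1=10, p_1 = 10*5 + 1 = 51, q_1 = 10*1 + 0 = 10.
Indeed p_0^2 - 26*q_0^2 = 25 - 26 = -1, not +1.
Check: 51^2 - 26*10^2 = 2601 - 2600 = 1, so (x, y) = (51, 10) solves the equation, and by the theorem it is the least positive solution.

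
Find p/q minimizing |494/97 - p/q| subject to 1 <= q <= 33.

163/32

Expand x = 494/97 as a continued fraction with the Euclidean algorithm:
  494 = 5*97 + 9, so a_0 = 5.
  97 = 10*9 + 7, so a_1 = 10.
  9 = 1*7 + 2, so a_2 = 1.
  7 = 3*2 + 1, so a_3 = 3.
  2 = 2*1 + 0, so a_4 = 2.
so x = [5; 10, 1, 3, 2].
Convergents (p_i = a_i*p_{i-1} + p_{i-2}, q_i = a_i*q_{i-1} + q_{i-2} with p_{-2}=0, p_{-1}=1, q_{-2}=1, q_{-1}=0), until the denominator exceeds 33:
  i=0: a_0=5, p_0 = 5*1 + 0 = 5, q_0 = 5*0 + 1 = 1.
  i=1: a_1=10, p_1 = 10*5 + 1 = 51, q_1 = 10*1 + 0 = 10.
  i=2: a_2=1, p_2 = 1*51 + 5 = 56, q_2 = 1*10 + 1 = 11.
  i=3: a_3=3, p_3 = 3*56 + 51 = 219, q_3 = 3*11 + 10 = 43.
q_3 = 43 > 33, so the last convergent with denominator <= 33 is p_2/q_2 = 56/11.
The closest fraction with denominator <= 33 is either p_2/q_2 or the intermediate fraction (k*p_2 + p_1)/(k*q_2 + q_1) with the largest k >= 1 whose denominator stays <= 33; these approach x as k grows, and every other convergent or intermediate fraction in range is farther away.
Largest k: floor((33 - q_1)/q_2) = floor((33 - 10)/11) = 2.
That gives (2*56 + 51)/(2*11 + 10) = 163/32.
Compare the errors: |x - 56/11| = |494*11 - 56*97|/(97*11) = 2/1067, and |x - 163/32| = |494*32 - 163*97|/(97*32) = 3/3104.
Cross-multiplying, 3*1067 = 3201 < 6208 = 2*3104, so 3/3104 is smaller: the intermediate fraction 163/32 is closer to x than 56/11.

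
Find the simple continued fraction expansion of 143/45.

Run the Euclidean algorithm on 143 and 45; the successive quotients are the partial quotients a_0, a_1, ... (each step inverts the fractional part left over by the previous one):
  143 = 3*45 + 8, so a_0 = 3.
  45 = 5*8 + 5, so a_1 = 5.
  8 = 1*5 + 3, so a_2 = 1.
  5 = 1*3 + 2, so a_3 = 1.
  3 = 1*2 + 1, so a_4 = 1.
  2 = 2*1 + 0, so a_5 = 2.
The remainder reaches 0 after 6 divisions, so the expansion has 6 partial quotients, read off in order.

[3; 5, 1, 1, 1, 2]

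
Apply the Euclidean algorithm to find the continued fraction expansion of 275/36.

[7; 1, 1, 1, 3, 3]

Run the Euclidean algorithm on 275 and 36; the successive quotients are the partial quotients a_0, a_1, ... (each step inverts the fractional part left over by the previous one):
  275 = 7*36 + 23, so a_0 = 7.
  36 = 1*23 + 13, so a_1 = 1.
  23 = 1*13 + 10, so a_2 = 1.
  13 = 1*10 + 3, so a_3 = 1.
  10 = 3*3 + 1, so a_4 = 3.
  3 = 3*1 + 0, so a_5 = 3.
The remainder reaches 0 after 6 divisions, so the expansion has 6 partial quotients, read off in order.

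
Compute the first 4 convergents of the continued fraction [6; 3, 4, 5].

Using the convergent recurrence p_i = a_i*p_{i-1} + p_{i-2}, q_i = a_i*q_{i-1} + q_{i-2} with p_{-2}=0, p_{-1}=1, q_{-2}=1, q_{-1}=0:
  i=0: a_0=6, p_0 = 6*1 + 0 = 6, q_0 = 6*0 + 1 = 1.
  i=1: a_1=3, p_1 = 3*6 + 1 = 19, q_1 = 3*1 + 0 = 3.
  i=2: a_2=4, p_2 = 4*19 + 6 = 82, q_2 = 4*3 + 1 = 13.
  i=3: a_3=5, p_3 = 5*82 + 19 = 429, q_3 = 5*13 + 3 = 68.

6/1, 19/3, 82/13, 429/68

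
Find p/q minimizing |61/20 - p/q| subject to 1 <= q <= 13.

40/13

Expand x = 61/20 as a continued fraction with the Euclidean algorithm:
  61 = 3*20 + 1, so a_0 = 3.
  20 = 20*1 + 0, so a_1 = 20.
so x = [3; 20].
Convergents (p_i = a_i*p_{i-1} + p_{i-2}, q_i = a_i*q_{i-1} + q_{i-2} with p_{-2}=0, p_{-1}=1, q_{-2}=1, q_{-1}=0), until the denominator exceeds 13:
  i=0: a_0=3, p_0 = 3*1 + 0 = 3, q_0 = 3*0 + 1 = 1.
  i=1: a_1=20, p_1 = 20*3 + 1 = 61, q_1 = 20*1 + 0 = 20.
q_1 = 20 > 13, so the last convergent with denominator <= 13 is p_0/q_0 = 3/1.
The closest fraction with denominator <= 13 is either p_0/q_0 or the intermediate fraction (k*p_0 + p_{-1})/(k*q_0 + q_{-1}) with the largest k >= 1 whose denominator stays <= 13; these approach x as k grows, and every other convergent or intermediate fraction in range is farther away.
Largest k: floor((13 - q_{-1})/q_0) = floor((13 - 0)/1) = 13 (using the seeds p_{-1} = 1, q_{-1} = 0).
That gives (13*3 + 1)/(13*1 + 0) = 40/13.
Compare the errors: |x - 3/1| = |61*1 - 3*20|/(20*1) = 1/20, and |x - 40/13| = |61*13 - 40*20|/(20*13) = 7/260.
Cross-multiplying, 7*20 = 140 < 260 = 1*260, so 7/260 is smaller: the intermediate fraction 40/13 is closer to x than 3/1.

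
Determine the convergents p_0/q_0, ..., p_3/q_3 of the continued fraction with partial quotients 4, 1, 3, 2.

4/1, 5/1, 19/4, 43/9

Using the convergent recurrence p_i = a_i*p_{i-1} + p_{i-2}, q_i = a_i*q_{i-1} + q_{i-2} with p_{-2}=0, p_{-1}=1, q_{-2}=1, q_{-1}=0:
  i=0: a_0=4, p_0 = 4*1 + 0 = 4, q_0 = 4*0 + 1 = 1.
  i=1: a_1=1, p_1 = 1*4 + 1 = 5, q_1 = 1*1 + 0 = 1.
  i=2: a_2=3, p_2 = 3*5 + 4 = 19, q_2 = 3*1 + 1 = 4.
  i=3: a_3=2, p_3 = 2*19 + 5 = 43, q_3 = 2*4 + 1 = 9.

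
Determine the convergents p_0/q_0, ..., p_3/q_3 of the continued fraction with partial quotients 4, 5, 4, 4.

4/1, 21/5, 88/21, 373/89

Using the convergent recurrence p_i = a_i*p_{i-1} + p_{i-2}, q_i = a_i*q_{i-1} + q_{i-2} with p_{-2}=0, p_{-1}=1, q_{-2}=1, q_{-1}=0:
  i=0: a_0=4, p_0 = 4*1 + 0 = 4, q_0 = 4*0 + 1 = 1.
  i=1: a_1=5, p_1 = 5*4 + 1 = 21, q_1 = 5*1 + 0 = 5.
  i=2: a_2=4, p_2 = 4*21 + 4 = 88, q_2 = 4*5 + 1 = 21.
  i=3: a_3=4, p_3 = 4*88 + 21 = 373, q_3 = 4*21 + 5 = 89.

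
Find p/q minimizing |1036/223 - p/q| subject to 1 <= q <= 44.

144/31

Expand x = 1036/223 as a continued fraction with the Euclidean algorithm:
  1036 = 4*223 + 144, so a_0 = 4.
  223 = 1*144 + 79, so a_1 = 1.
  144 = 1*79 + 65, so a_2 = 1.
  79 = 1*65 + 14, so a_3 = 1.
  65 = 4*14 + 9, so a_4 = 4.
  14 = 1*9 + 5, so a_5 = 1.
  9 = 1*5 + 4, so a_6 = 1.
  5 = 1*4 + 1, so a_7 = 1.
  4 = 4*1 + 0, so a_8 = 4.
so x = [4; 1, 1, 1, 4, 1, 1, 1, 4].
Convergents (p_i = a_i*p_{i-1} + p_{i-2}, q_i = a_i*q_{i-1} + q_{i-2} with p_{-2}=0, p_{-1}=1, q_{-2}=1, q_{-1}=0), until the denominator exceeds 44:
  i=0: a_0=4, p_0 = 4*1 + 0 = 4, q_0 = 4*0 + 1 = 1.
  i=1: a_1=1, p_1 = 1*4 + 1 = 5, q_1 = 1*1 + 0 = 1.
  i=2: a_2=1, p_2 = 1*5 + 4 = 9, q_2 = 1*1 + 1 = 2.
  i=3: a_3=1, p_3 = 1*9 + 5 = 14, q_3 = 1*2 + 1 = 3.
  i=4: a_4=4, p_4 = 4*14 + 9 = 65, q_4 = 4*3 + 2 = 14.
  i=5: a_5=1, p_5 = 1*65 + 14 = 79, q_5 = 1*14 + 3 = 17.
  i=6: a_6=1, p_6 = 1*79 + 65 = 144, q_6 = 1*17 + 14 = 31.
  i=7: a_7=1, p_7 = 1*144 + 79 = 223, q_7 = 1*31 + 17 = 48.
q_7 = 48 > 44, so the last convergent with denominator <= 44 is p_6/q_6 = 144/31.
The closest fraction with denominator <= 44 is either p_6/q_6 or the intermediate fraction (k*p_6 + p_5)/(k*q_6 + q_5) with the largest k >= 1 whose denominator stays <= 44; these approach x as k grows, and every other convergent or intermediate fraction in range is farther away.
Largest k: floor((44 - q_5)/q_6) = floor((44 - 17)/31) = 0.
Since k = 0, no intermediate fraction beyond p_6/q_6 has denominator <= 44, so the convergent 144/31 is the closest (its error is |1036*31 - 144*223|/(223*31) = 4/6913).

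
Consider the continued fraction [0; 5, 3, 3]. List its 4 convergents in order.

Using the convergent recurrence p_i = a_i*p_{i-1} + p_{i-2}, q_i = a_i*q_{i-1} + q_{i-2} with p_{-2}=0, p_{-1}=1, q_{-2}=1, q_{-1}=0:
  i=0: a_0=0, p_0 = 0*1 + 0 = 0, q_0 = 0*0 + 1 = 1.
  i=1: a_1=5, p_1 = 5*0 + 1 = 1, q_1 = 5*1 + 0 = 5.
  i=2: a_2=3, p_2 = 3*1 + 0 = 3, q_2 = 3*5 + 1 = 16.
  i=3: a_3=3, p_3 = 3*3 + 1 = 10, q_3 = 3*16 + 5 = 53.

0/1, 1/5, 3/16, 10/53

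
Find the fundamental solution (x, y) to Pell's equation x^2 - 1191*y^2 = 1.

First expand sqrt(1191) as a continued fraction. With x_i = (sqrt(1191) + m_i)/d_i and (m_0, d_0) = (0, 1): a_0 = floor(sqrt(1191)) = 34, since 34^2 = 1156 <= 1191 < 1225 = 35^2.
Iterate m_{i+1} = d_i*a_i - m_i, d_{i+1} = (1191 - m_{i+1}^2)/d_i, a_{i+1} = floor((a_0 + m_{i+1})/d_{i+1}):
  m_1 = 1*34 - 0 = 34, d_1 = (1191 - 34^2)/1 = 35/1 = 35, a_1 = floor((34 + 34)/35) = 1.
  m_2 = 35*1 - 34 = 1, d_2 = (1191 - 1^2)/35 = 1190/35 = 34, a_2 = floor((34 + 1)/34) = 1.
  m_3 = 34*1 - 1 = 33, d_3 = (1191 - 33^2)/34 = 102/34 = 3, a_3 = floor((34 + 33)/3) = 22.
  m_4 = 3*22 - 33 = 33, d_4 = (1191 - 33^2)/3 = 102/3 = 34, a_4 = floor((34 + 33)/34) = 1.
  m_5 = 34*1 - 33 = 1, d_5 = (1191 - 1^2)/34 = 1190/34 = 35, a_5 = floor((34 + 1)/35) = 1.
  m_6 = 35*1 - 1 = 34, d_6 = (1191 - 34^2)/35 = 35/35 = 1, a_6 = floor((34 + 34)/1) = 68.
  m_7 = 1*68 - 34 = 34, d_7 = (1191 - 34^2)/1 = 35/1 = 35: (m_7, d_7) = (m_1, d_1) = (34, 35), so from here the quotients repeat a_1, ..., a_6; the period length is 6.
So sqrt(1191) = [34; (1, 1, 22, 1, 1, 68)] with period length k = 6.
k is even, so the fundamental solution of x^2 - 1191y^2 = 1 is (p_{k-1}, q_{k-1}) = (p_5, q_5); compute convergents through index 5.
Convergents (p_i = a_i*p_{i-1} + p_{i-2}, q_i = a_i*q_{i-1} + q_{i-2} with p_{-2}=0, p_{-1}=1, q_{-2}=1, q_{-1}=0):
  i=0: a_0=34, p_0 = 34*1 + 0 = 34, q_0 = 34*0 + 1 = 1.
  i=1: a_1=1, p_1 = 1*34 + 1 = 35, q_1 = 1*1 + 0 = 1.
  i=2: a_2=1, p_2 = 1*35 + 34 = 69, q_2 = 1*1 + 1 = 2.
  i=3: a_3=22, p_3 = 22*69 + 35 = 1553, q_3 = 22*2 + 1 = 45.
  i=4: a_4=1, p_4 = 1*1553 + 69 = 1622, q_4 = 1*45 + 2 = 47.
  i=5: a_5=1, p_5 = 1*1622 + 1553 = 3175, q_5 = 1*47 + 45 = 92.
Check: 3175^2 - 1191*92^2 = 10080625 - 10080624 = 1, so (x, y) = (3175, 92) solves the equation, and by the theorem it is the least positive solution.

(x, y) = (3175, 92)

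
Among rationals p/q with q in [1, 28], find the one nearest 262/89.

Expand x = 262/89 as a continued fraction with the Euclidean algorithm:
  262 = 2*89 + 84, so a_0 = 2.
  89 = 1*84 + 5, so a_1 = 1.
  84 = 16*5 + 4, so a_2 = 16.
  5 = 1*4 + 1, so a_3 = 1.
  4 = 4*1 + 0, so a_4 = 4.
so x = [2; 1, 16, 1, 4].
Convergents (p_i = a_i*p_{i-1} + p_{i-2}, q_i = a_i*q_{i-1} + q_{i-2} with p_{-2}=0, p_{-1}=1, q_{-2}=1, q_{-1}=0), until the denominator exceeds 28:
  i=0: a_0=2, p_0 = 2*1 + 0 = 2, q_0 = 2*0 + 1 = 1.
  i=1: a_1=1, p_1 = 1*2 + 1 = 3, q_1 = 1*1 + 0 = 1.
  i=2: a_2=16, p_2 = 16*3 + 2 = 50, q_2 = 16*1 + 1 = 17.
  i=3: a_3=1, p_3 = 1*50 + 3 = 53, q_3 = 1*17 + 1 = 18.
  i=4: a_4=4, p_4 = 4*53 + 50 = 262, q_4 = 4*18 + 17 = 89.
q_4 = 89 > 28, so the last convergent with denominator <= 28 is p_3/q_3 = 53/18.
The closest fraction with denominator <= 28 is either p_3/q_3 or the intermediate fraction (k*p_3 + p_2)/(k*q_3 + q_2) with the largest k >= 1 whose denominator stays <= 28; these approach x as k grows, and every other convergent or intermediate fraction in range is farther away.
Largest k: floor((28 - q_2)/q_3) = floor((28 - 17)/18) = 0.
Since k = 0, no intermediate fraction beyond p_3/q_3 has denominator <= 28, so the convergent 53/18 is the closest (its error is |262*18 - 53*89|/(89*18) = 1/1602).

53/18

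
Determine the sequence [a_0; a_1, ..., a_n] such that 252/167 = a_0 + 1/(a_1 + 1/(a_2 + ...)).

[1; 1, 1, 27, 3]

Run the Euclidean algorithm on 252 and 167; the successive quotients are the partial quotients a_0, a_1, ... (each step inverts the fractional part left over by the previous one):
  252 = 1*167 + 85, so a_0 = 1.
  167 = 1*85 + 82, so a_1 = 1.
  85 = 1*82 + 3, so a_2 = 1.
  82 = 27*3 + 1, so a_3 = 27.
  3 = 3*1 + 0, so a_4 = 3.
The remainder reaches 0 after 5 divisions, so the expansion has 5 partial quotients, read off in order.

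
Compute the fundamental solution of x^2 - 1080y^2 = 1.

(x, y) = (5291, 161)

First expand sqrt(1080) as a continued fraction. With x_i = (sqrt(1080) + m_i)/d_i and (m_0, d_0) = (0, 1): a_0 = floor(sqrt(1080)) = 32, since 32^2 = 1024 <= 1080 < 1089 = 33^2.
Iterate m_{i+1} = d_i*a_i - m_i, d_{i+1} = (1080 - m_{i+1}^2)/d_i, a_{i+1} = floor((a_0 + m_{i+1})/d_{i+1}):
  m_1 = 1*32 - 0 = 32, d_1 = (1080 - 32^2)/1 = 56/1 = 56, a_1 = floor((32 + 32)/56) = 1.
  m_2 = 56*1 - 32 = 24, d_2 = (1080 - 24^2)/56 = 504/56 = 9, a_2 = floor((32 + 24)/9) = 6.
  m_3 = 9*6 - 24 = 30, d_3 = (1080 - 30^2)/9 = 180/9 = 20, a_3 = floor((32 + 30)/20) = 3.
  m_4 = 20*3 - 30 = 30, d_4 = (1080 - 30^2)/20 = 180/20 = 9, a_4 = floor((32 + 30)/9) = 6.
  m_5 = 9*6 - 30 = 24, d_5 = (1080 - 24^2)/9 = 504/9 = 56, a_5 = floor((32 + 24)/56) = 1.
  m_6 = 56*1 - 24 = 32, d_6 = (1080 - 32^2)/56 = 56/56 = 1, a_6 = floor((32 + 32)/1) = 64.
  m_7 = 1*64 - 32 = 32, d_7 = (1080 - 32^2)/1 = 56/1 = 56: (m_7, d_7) = (m_1, d_1) = (32, 56), so from here the quotients repeat a_1, ..., a_6; the period length is 6.
So sqrt(1080) = [32; (1, 6, 3, 6, 1, 64)] with period length k = 6.
k is even, so the fundamental solution of x^2 - 1080y^2 = 1 is (p_{k-1}, q_{k-1}) = (p_5, q_5); compute convergents through index 5.
Convergents (p_i = a_i*p_{i-1} + p_{i-2}, q_i = a_i*q_{i-1} + q_{i-2} with p_{-2}=0, p_{-1}=1, q_{-2}=1, q_{-1}=0):
  i=0: a_0=32, p_0 = 32*1 + 0 = 32, q_0 = 32*0 + 1 = 1.
  i=1: a_1=1, p_1 = 1*32 + 1 = 33, q_1 = 1*1 + 0 = 1.
  i=2: a_2=6, p_2 = 6*33 + 32 = 230, q_2 = 6*1 + 1 = 7.
  i=3: a_3=3, p_3 = 3*230 + 33 = 723, q_3 = 3*7 + 1 = 22.
  i=4: a_4=6, p_4 = 6*723 + 230 = 4568, q_4 = 6*22 + 7 = 139.
  i=5: a_5=1, p_5 = 1*4568 + 723 = 5291, q_5 = 1*139 + 22 = 161.
Check: 5291^2 - 1080*161^2 = 27994681 - 27994680 = 1, so (x, y) = (5291, 161) solves the equation, and by the theorem it is the least positive solution.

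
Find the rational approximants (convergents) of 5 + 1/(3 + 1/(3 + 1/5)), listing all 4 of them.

Using the convergent recurrence p_i = a_i*p_{i-1} + p_{i-2}, q_i = a_i*q_{i-1} + q_{i-2} with p_{-2}=0, p_{-1}=1, q_{-2}=1, q_{-1}=0:
  i=0: a_0=5, p_0 = 5*1 + 0 = 5, q_0 = 5*0 + 1 = 1.
  i=1: a_1=3, p_1 = 3*5 + 1 = 16, q_1 = 3*1 + 0 = 3.
  i=2: a_2=3, p_2 = 3*16 + 5 = 53, q_2 = 3*3 + 1 = 10.
  i=3: a_3=5, p_3 = 5*53 + 16 = 281, q_3 = 5*10 + 3 = 53.

5/1, 16/3, 53/10, 281/53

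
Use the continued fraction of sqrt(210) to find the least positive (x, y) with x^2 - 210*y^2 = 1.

First expand sqrt(210) as a continued fraction. With x_i = (sqrt(210) + m_i)/d_i and (m_0, d_0) = (0, 1): a_0 = floor(sqrt(210)) = 14, since 14^2 = 196 <= 210 < 225 = 15^2.
Iterate m_{i+1} = d_i*a_i - m_i, d_{i+1} = (210 - m_{i+1}^2)/d_i, a_{i+1} = floor((a_0 + m_{i+1})/d_{i+1}):
  m_1 = 1*14 - 0 = 14, d_1 = (210 - 14^2)/1 = 14/1 = 14, a_1 = floor((14 + 14)/14) = 2.
  m_2 = 14*2 - 14 = 14, d_2 = (210 - 14^2)/14 = 14/14 = 1, a_2 = floor((14 + 14)/1) = 28.
  m_3 = 1*28 - 14 = 14, d_3 = (210 - 14^2)/1 = 14/1 = 14: (m_3, d_3) = (m_1, d_1) = (14, 14), so from here the quotients repeat a_1, a_2; the period length is 2.
So sqrt(210) = [14; (2, 28)] with period length k = 2.
k is even, so the fundamental solution of x^2 - 210y^2 = 1 is (p_{k-1}, q_{k-1}) = (p_1, q_1); compute convergents through index 1.
Convergents (p_i = a_i*p_{i-1} + p_{i-2}, q_i = a_i*q_{i-1} + q_{i-2} with p_{-2}=0, p_{-1}=1, q_{-2}=1, q_{-1}=0):
  i=0: a_0=14, p_0 = 14*1 + 0 = 14, q_0 = 14*0 + 1 = 1.
  i=1: a_1=2, p_1 = 2*14 + 1 = 29, q_1 = 2*1 + 0 = 2.
Check: 29^2 - 210*2^2 = 841 - 840 = 1, so (x, y) = (29, 2) solves the equation, and by the theorem it is the least positive solution.

(x, y) = (29, 2)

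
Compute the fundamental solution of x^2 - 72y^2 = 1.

(x, y) = (17, 2)

First expand sqrt(72) as a continued fraction. With x_i = (sqrt(72) + m_i)/d_i and (m_0, d_0) = (0, 1): a_0 = floor(sqrt(72)) = 8, since 8^2 = 64 <= 72 < 81 = 9^2.
Iterate m_{i+1} = d_i*a_i - m_i, d_{i+1} = (72 - m_{i+1}^2)/d_i, a_{i+1} = floor((a_0 + m_{i+1})/d_{i+1}):
  m_1 = 1*8 - 0 = 8, d_1 = (72 - 8^2)/1 = 8/1 = 8, a_1 = floor((8 + 8)/8) = 2.
  m_2 = 8*2 - 8 = 8, d_2 = (72 - 8^2)/8 = 8/8 = 1, a_2 = floor((8 + 8)/1) = 16.
  m_3 = 1*16 - 8 = 8, d_3 = (72 - 8^2)/1 = 8/1 = 8: (m_3, d_3) = (m_1, d_1) = (8, 8), so from here the quotients repeat a_1, a_2; the period length is 2.
So sqrt(72) = [8; (2, 16)] with period length k = 2.
k is even, so the fundamental solution of x^2 - 72y^2 = 1 is (p_{k-1}, q_{k-1}) = (p_1, q_1); compute convergents through index 1.
Convergents (p_i = a_i*p_{i-1} + p_{i-2}, q_i = a_i*q_{i-1} + q_{i-2} with p_{-2}=0, p_{-1}=1, q_{-2}=1, q_{-1}=0):
  i=0: a_0=8, p_0 = 8*1 + 0 = 8, q_0 = 8*0 + 1 = 1.
  i=1: a_1=2, p_1 = 2*8 + 1 = 17, q_1 = 2*1 + 0 = 2.
Check: 17^2 - 72*2^2 = 289 - 288 = 1, so (x, y) = (17, 2) solves the equation, and by the theorem it is the least positive solution.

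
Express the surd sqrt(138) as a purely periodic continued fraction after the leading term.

[11; (1, 2, 1, 22)]

Write x_i = (sqrt(138) + m_i)/d_i with (m_0, d_0) = (0, 1). a_0 = floor(sqrt(138)) = 11, since 11^2 = 121 <= 138 < 144 = 12^2.
Iterate m_{i+1} = d_i*a_i - m_i, d_{i+1} = (138 - m_{i+1}^2)/d_i, a_{i+1} = floor((a_0 + m_{i+1})/d_{i+1}):
  m_1 = 1*11 - 0 = 11, d_1 = (138 - 11^2)/1 = 17/1 = 17, a_1 = floor((11 + 11)/17) = 1.
  m_2 = 17*1 - 11 = 6, d_2 = (138 - 6^2)/17 = 102/17 = 6, a_2 = floor((11 + 6)/6) = 2.
  m_3 = 6*2 - 6 = 6, d_3 = (138 - 6^2)/6 = 102/6 = 17, a_3 = floor((11 + 6)/17) = 1.
  m_4 = 17*1 - 6 = 11, d_4 = (138 - 11^2)/17 = 17/17 = 1, a_4 = floor((11 + 11)/1) = 22.
  m_5 = 1*22 - 11 = 11, d_5 = (138 - 11^2)/1 = 17/1 = 17: (m_5, d_5) = (m_1, d_1) = (11, 17), so from here the quotients repeat a_1, ..., a_4; the period length is 4.
Hence the expansion of sqrt(138) is a_0 = 11 followed by the repeating block 1, 2, 1, 22 (period 4).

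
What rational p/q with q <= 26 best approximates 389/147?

45/17

Expand x = 389/147 as a continued fraction with the Euclidean algorithm:
  389 = 2*147 + 95, so a_0 = 2.
  147 = 1*95 + 52, so a_1 = 1.
  95 = 1*52 + 43, so a_2 = 1.
  52 = 1*43 + 9, so a_3 = 1.
  43 = 4*9 + 7, so a_4 = 4.
  9 = 1*7 + 2, so a_5 = 1.
  7 = 3*2 + 1, so a_6 = 3.
  2 = 2*1 + 0, so a_7 = 2.
so x = [2; 1, 1, 1, 4, 1, 3, 2].
Convergents (p_i = a_i*p_{i-1} + p_{i-2}, q_i = a_i*q_{i-1} + q_{i-2} with p_{-2}=0, p_{-1}=1, q_{-2}=1, q_{-1}=0), until the denominator exceeds 26:
  i=0: a_0=2, p_0 = 2*1 + 0 = 2, q_0 = 2*0 + 1 = 1.
  i=1: a_1=1, p_1 = 1*2 + 1 = 3, q_1 = 1*1 + 0 = 1.
  i=2: a_2=1, p_2 = 1*3 + 2 = 5, q_2 = 1*1 + 1 = 2.
  i=3: a_3=1, p_3 = 1*5 + 3 = 8, q_3 = 1*2 + 1 = 3.
  i=4: a_4=4, p_4 = 4*8 + 5 = 37, q_4 = 4*3 + 2 = 14.
  i=5: a_5=1, p_5 = 1*37 + 8 = 45, q_5 = 1*14 + 3 = 17.
  i=6: a_6=3, p_6 = 3*45 + 37 = 172, q_6 = 3*17 + 14 = 65.
q_6 = 65 > 26, so the last convergent with denominator <= 26 is p_5/q_5 = 45/17.
The closest fraction with denominator <= 26 is either p_5/q_5 or the intermediate fraction (k*p_5 + p_4)/(k*q_5 + q_4) with the largest k >= 1 whose denominator stays <= 26; these approach x as k grows, and every other convergent or intermediate fraction in range is farther away.
Largest k: floor((26 - q_4)/q_5) = floor((26 - 14)/17) = 0.
Since k = 0, no intermediate fraction beyond p_5/q_5 has denominator <= 26, so the convergent 45/17 is the closest (its error is |389*17 - 45*147|/(147*17) = 2/2499).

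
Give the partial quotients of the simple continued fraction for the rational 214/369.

[0; 1, 1, 2, 1, 1, 1, 2, 7]

Run the Euclidean algorithm on 214 and 369; the successive quotients are the partial quotients a_0, a_1, ... (each step inverts the fractional part left over by the previous one):
  214 = 0*369 + 214, so a_0 = 0.
  369 = 1*214 + 155, so a_1 = 1.
  214 = 1*155 + 59, so a_2 = 1.
  155 = 2*59 + 37, so a_3 = 2.
  59 = 1*37 + 22, so a_4 = 1.
  37 = 1*22 + 15, so a_5 = 1.
  22 = 1*15 + 7, so a_6 = 1.
  15 = 2*7 + 1, so a_7 = 2.
  7 = 7*1 + 0, so a_8 = 7.
The remainder reaches 0 after 9 divisions, so the expansion has 9 partial quotients, read off in order.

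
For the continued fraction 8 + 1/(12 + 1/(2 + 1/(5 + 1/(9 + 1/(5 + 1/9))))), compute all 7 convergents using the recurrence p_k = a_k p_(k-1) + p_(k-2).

Using the convergent recurrence p_i = a_i*p_{i-1} + p_{i-2}, q_i = a_i*q_{i-1} + q_{i-2} with p_{-2}=0, p_{-1}=1, q_{-2}=1, q_{-1}=0:
  i=0: a_0=8, p_0 = 8*1 + 0 = 8, q_0 = 8*0 + 1 = 1.
  i=1: a_1=12, p_1 = 12*8 + 1 = 97, q_1 = 12*1 + 0 = 12.
  i=2: a_2=2, p_2 = 2*97 + 8 = 202, q_2 = 2*12 + 1 = 25.
  i=3: a_3=5, p_3 = 5*202 + 97 = 1107, q_3 = 5*25 + 12 = 137.
  i=4: a_4=9, p_4 = 9*1107 + 202 = 10165, q_4 = 9*137 + 25 = 1258.
  i=5: a_5=5, p_5 = 5*10165 + 1107 = 51932, q_5 = 5*1258 + 137 = 6427.
  i=6: a_6=9, p_6 = 9*51932 + 10165 = 477553, q_6 = 9*6427 + 1258 = 59101.

8/1, 97/12, 202/25, 1107/137, 10165/1258, 51932/6427, 477553/59101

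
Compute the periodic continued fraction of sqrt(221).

Write x_i = (sqrt(221) + m_i)/d_i with (m_0, d_0) = (0, 1). a_0 = floor(sqrt(221)) = 14, since 14^2 = 196 <= 221 < 225 = 15^2.
Iterate m_{i+1} = d_i*a_i - m_i, d_{i+1} = (221 - m_{i+1}^2)/d_i, a_{i+1} = floor((a_0 + m_{i+1})/d_{i+1}):
  m_1 = 1*14 - 0 = 14, d_1 = (221 - 14^2)/1 = 25/1 = 25, a_1 = floor((14 + 14)/25) = 1.
  m_2 = 25*1 - 14 = 11, d_2 = (221 - 11^2)/25 = 100/25 = 4, a_2 = floor((14 + 11)/4) = 6.
  m_3 = 4*6 - 11 = 13, d_3 = (221 - 13^2)/4 = 52/4 = 13, a_3 = floor((14 + 13)/13) = 2.
  m_4 = 13*2 - 13 = 13, d_4 = (221 - 13^2)/13 = 52/13 = 4, a_4 = floor((14 + 13)/4) = 6.
  m_5 = 4*6 - 13 = 11, d_5 = (221 - 11^2)/4 = 100/4 = 25, a_5 = floor((14 + 11)/25) = 1.
  m_6 = 25*1 - 11 = 14, d_6 = (221 - 14^2)/25 = 25/25 = 1, a_6 = floor((14 + 14)/1) = 28.
  m_7 = 1*28 - 14 = 14, d_7 = (221 - 14^2)/1 = 25/1 = 25: (m_7, d_7) = (m_1, d_1) = (14, 25), so from here the quotients repeat a_1, ..., a_6; the period length is 6.
Hence the expansion of sqrt(221) is a_0 = 14 followed by the repeating block 1, 6, 2, 6, 1, 28 (period 6).

[14; (1, 6, 2, 6, 1, 28)]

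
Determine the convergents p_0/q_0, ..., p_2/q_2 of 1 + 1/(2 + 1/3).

Using the convergent recurrence p_i = a_i*p_{i-1} + p_{i-2}, q_i = a_i*q_{i-1} + q_{i-2} with p_{-2}=0, p_{-1}=1, q_{-2}=1, q_{-1}=0:
  i=0: a_0=1, p_0 = 1*1 + 0 = 1, q_0 = 1*0 + 1 = 1.
  i=1: a_1=2, p_1 = 2*1 + 1 = 3, q_1 = 2*1 + 0 = 2.
  i=2: a_2=3, p_2 = 3*3 + 1 = 10, q_2 = 3*2 + 1 = 7.

1/1, 3/2, 10/7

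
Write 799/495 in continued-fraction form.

[1; 1, 1, 1, 1, 2, 4, 2, 1, 2]

Run the Euclidean algorithm on 799 and 495; the successive quotients are the partial quotients a_0, a_1, ... (each step inverts the fractional part left over by the previous one):
  799 = 1*495 + 304, so a_0 = 1.
  495 = 1*304 + 191, so a_1 = 1.
  304 = 1*191 + 113, so a_2 = 1.
  191 = 1*113 + 78, so a_3 = 1.
  113 = 1*78 + 35, so a_4 = 1.
  78 = 2*35 + 8, so a_5 = 2.
  35 = 4*8 + 3, so a_6 = 4.
  8 = 2*3 + 2, so a_7 = 2.
  3 = 1*2 + 1, so a_8 = 1.
  2 = 2*1 + 0, so a_9 = 2.
The remainder reaches 0 after 10 divisions, so the expansion has 10 partial quotients, read off in order.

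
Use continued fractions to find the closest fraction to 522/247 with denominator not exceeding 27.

Expand x = 522/247 as a continued fraction with the Euclidean algorithm:
  522 = 2*247 + 28, so a_0 = 2.
  247 = 8*28 + 23, so a_1 = 8.
  28 = 1*23 + 5, so a_2 = 1.
  23 = 4*5 + 3, so a_3 = 4.
  5 = 1*3 + 2, so a_4 = 1.
  3 = 1*2 + 1, so a_5 = 1.
  2 = 2*1 + 0, so a_6 = 2.
so x = [2; 8, 1, 4, 1, 1, 2].
Convergents (p_i = a_i*p_{i-1} + p_{i-2}, q_i = a_i*q_{i-1} + q_{i-2} with p_{-2}=0, p_{-1}=1, q_{-2}=1, q_{-1}=0), until the denominator exceeds 27:
  i=0: a_0=2, p_0 = 2*1 + 0 = 2, q_0 = 2*0 + 1 = 1.
  i=1: a_1=8, p_1 = 8*2 + 1 = 17, q_1 = 8*1 + 0 = 8.
  i=2: a_2=1, p_2 = 1*17 + 2 = 19, q_2 = 1*8 + 1 = 9.
  i=3: a_3=4, p_3 = 4*19 + 17 = 93, q_3 = 4*9 + 8 = 44.
q_3 = 44 > 27, so the last convergent with denominator <= 27 is p_2/q_2 = 19/9.
The closest fraction with denominator <= 27 is either p_2/q_2 or the intermediate fraction (k*p_2 + p_1)/(k*q_2 + q_1) with the largest k >= 1 whose denominator stays <= 27; these approach x as k grows, and every other convergent or intermediate fraction in range is farther away.
Largest k: floor((27 - q_1)/q_2) = floor((27 - 8)/9) = 2.
That gives (2*19 + 17)/(2*9 + 8) = 55/26.
Compare the errors: |x - 19/9| = |522*9 - 19*247|/(247*9) = 5/2223, and |x - 55/26| = |522*26 - 55*247|/(247*26) = 13/6422.
Cross-multiplying, 13*2223 = 28899 < 32110 = 5*6422, so 13/6422 is smaller: the intermediate fraction 55/26 is closer to x than 19/9.

55/26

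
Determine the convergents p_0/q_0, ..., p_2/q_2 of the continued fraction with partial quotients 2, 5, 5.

Using the convergent recurrence p_i = a_i*p_{i-1} + p_{i-2}, q_i = a_i*q_{i-1} + q_{i-2} with p_{-2}=0, p_{-1}=1, q_{-2}=1, q_{-1}=0:
  i=0: a_0=2, p_0 = 2*1 + 0 = 2, q_0 = 2*0 + 1 = 1.
  i=1: a_1=5, p_1 = 5*2 + 1 = 11, q_1 = 5*1 + 0 = 5.
  i=2: a_2=5, p_2 = 5*11 + 2 = 57, q_2 = 5*5 + 1 = 26.

2/1, 11/5, 57/26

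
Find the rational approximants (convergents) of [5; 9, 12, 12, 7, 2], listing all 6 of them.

5/1, 46/9, 557/109, 6730/1317, 47667/9328, 102064/19973

Using the convergent recurrence p_i = a_i*p_{i-1} + p_{i-2}, q_i = a_i*q_{i-1} + q_{i-2} with p_{-2}=0, p_{-1}=1, q_{-2}=1, q_{-1}=0:
  i=0: a_0=5, p_0 = 5*1 + 0 = 5, q_0 = 5*0 + 1 = 1.
  i=1: a_1=9, p_1 = 9*5 + 1 = 46, q_1 = 9*1 + 0 = 9.
  i=2: a_2=12, p_2 = 12*46 + 5 = 557, q_2 = 12*9 + 1 = 109.
  i=3: a_3=12, p_3 = 12*557 + 46 = 6730, q_3 = 12*109 + 9 = 1317.
  i=4: a_4=7, p_4 = 7*6730 + 557 = 47667, q_4 = 7*1317 + 109 = 9328.
  i=5: a_5=2, p_5 = 2*47667 + 6730 = 102064, q_5 = 2*9328 + 1317 = 19973.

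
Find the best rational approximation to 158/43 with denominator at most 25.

Expand x = 158/43 as a continued fraction with the Euclidean algorithm:
  158 = 3*43 + 29, so a_0 = 3.
  43 = 1*29 + 14, so a_1 = 1.
  29 = 2*14 + 1, so a_2 = 2.
  14 = 14*1 + 0, so a_3 = 14.
so x = [3; 1, 2, 14].
Convergents (p_i = a_i*p_{i-1} + p_{i-2}, q_i = a_i*q_{i-1} + q_{i-2} with p_{-2}=0, p_{-1}=1, q_{-2}=1, q_{-1}=0), until the denominator exceeds 25:
  i=0: a_0=3, p_0 = 3*1 + 0 = 3, q_0 = 3*0 + 1 = 1.
  i=1: a_1=1, p_1 = 1*3 + 1 = 4, q_1 = 1*1 + 0 = 1.
  i=2: a_2=2, p_2 = 2*4 + 3 = 11, q_2 = 2*1 + 1 = 3.
  i=3: a_3=14, p_3 = 14*11 + 4 = 158, q_3 = 14*3 + 1 = 43.
q_3 = 43 > 25, so the last convergent with denominator <= 25 is p_2/q_2 = 11/3.
The closest fraction with denominator <= 25 is either p_2/q_2 or the intermediate fraction (k*p_2 + p_1)/(k*q_2 + q_1) with the largest k >= 1 whose denominator stays <= 25; these approach x as k grows, and every other convergent or intermediate fraction in range is farther away.
Largest k: floor((25 - q_1)/q_2) = floor((25 - 1)/3) = 8.
That gives (8*11 + 4)/(8*3 + 1) = 92/25.
Compare the errors: |x - 11/3| = |158*3 - 11*43|/(43*3) = 1/129, and |x - 92/25| = |158*25 - 92*43|/(43*25) = 6/1075.
Cross-multiplying, 6*129 = 774 < 1075 = 1*1075, so 6/1075 is smaller: the intermediate fraction 92/25 is closer to x than 11/3.

92/25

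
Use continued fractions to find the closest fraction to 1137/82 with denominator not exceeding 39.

Expand x = 1137/82 as a continued fraction with the Euclidean algorithm:
  1137 = 13*82 + 71, so a_0 = 13.
  82 = 1*71 + 11, so a_1 = 1.
  71 = 6*11 + 5, so a_2 = 6.
  11 = 2*5 + 1, so a_3 = 2.
  5 = 5*1 + 0, so a_4 = 5.
so x = [13; 1, 6, 2, 5].
Convergents (p_i = a_i*p_{i-1} + p_{i-2}, q_i = a_i*q_{i-1} + q_{i-2} with p_{-2}=0, p_{-1}=1, q_{-2}=1, q_{-1}=0), until the denominator exceeds 39:
  i=0: a_0=13, p_0 = 13*1 + 0 = 13, q_0 = 13*0 + 1 = 1.
  i=1: a_1=1, p_1 = 1*13 + 1 = 14, q_1 = 1*1 + 0 = 1.
  i=2: a_2=6, p_2 = 6*14 + 13 = 97, q_2 = 6*1 + 1 = 7.
  i=3: a_3=2, p_3 = 2*97 + 14 = 208, q_3 = 2*7 + 1 = 15.
  i=4: a_4=5, p_4 = 5*208 + 97 = 1137, q_4 = 5*15 + 7 = 82.
q_4 = 82 > 39, so the last convergent with denominator <= 39 is p_3/q_3 = 208/15.
The closest fraction with denominator <= 39 is either p_3/q_3 or the intermediate fraction (k*p_3 + p_2)/(k*q_3 + q_2) with the largest k >= 1 whose denominator stays <= 39; these approach x as k grows, and every other convergent or intermediate fraction in range is farther away.
Largest k: floor((39 - q_2)/q_3) = floor((39 - 7)/15) = 2.
That gives (2*208 + 97)/(2*15 + 7) = 513/37.
Compare the errors: |x - 208/15| = |1137*15 - 208*82|/(82*15) = 1/1230, and |x - 513/37| = |1137*37 - 513*82|/(82*37) = 3/3034.
Cross-multiplying, 1*3034 = 3034 < 3690 = 3*1230, so 1/1230 is smaller: the convergent 208/15 is closer to x than 513/37.

208/15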